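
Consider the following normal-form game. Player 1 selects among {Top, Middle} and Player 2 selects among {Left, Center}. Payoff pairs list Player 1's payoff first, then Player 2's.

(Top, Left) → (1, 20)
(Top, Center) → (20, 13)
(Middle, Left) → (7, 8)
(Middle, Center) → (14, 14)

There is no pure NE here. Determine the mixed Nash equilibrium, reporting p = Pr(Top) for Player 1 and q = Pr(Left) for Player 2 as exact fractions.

p = 6/13, q = 1/2

In a mixed NE each player is indifferent between their pure strategies, so the opponent's mix sets the indifference.
Player 2 indifferent between Left and Center: p·20 + (1−p)·8 = p·13 + (1−p)·14 ⟹ 8 + 12p = 14 + (-1)p ⟹ p = 6/13.
Player 1 indifferent between Top and Middle: q·1 + (1−q)·20 = q·7 + (1−q)·14 ⟹ 20 + (-19)q = 14 + (-7)q ⟹ q = 1/2.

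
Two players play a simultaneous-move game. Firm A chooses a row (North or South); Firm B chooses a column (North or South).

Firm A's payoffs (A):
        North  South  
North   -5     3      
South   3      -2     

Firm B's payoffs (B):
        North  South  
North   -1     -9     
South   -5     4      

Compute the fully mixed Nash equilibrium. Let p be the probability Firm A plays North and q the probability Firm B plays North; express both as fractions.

p = 9/17, q = 5/13

In a mixed NE each player is indifferent between their pure strategies, so the opponent's mix sets the indifference.
Firm B indifferent between North and South: p·(-1) + (1−p)·(-5) = p·(-9) + (1−p)·4 ⟹ (-5) + 4p = 4 + (-13)p ⟹ p = 9/17.
Firm A indifferent between North and South: q·(-5) + (1−q)·3 = q·3 + (1−q)·(-2) ⟹ 3 + (-8)q = (-2) + 5q ⟹ q = 5/13.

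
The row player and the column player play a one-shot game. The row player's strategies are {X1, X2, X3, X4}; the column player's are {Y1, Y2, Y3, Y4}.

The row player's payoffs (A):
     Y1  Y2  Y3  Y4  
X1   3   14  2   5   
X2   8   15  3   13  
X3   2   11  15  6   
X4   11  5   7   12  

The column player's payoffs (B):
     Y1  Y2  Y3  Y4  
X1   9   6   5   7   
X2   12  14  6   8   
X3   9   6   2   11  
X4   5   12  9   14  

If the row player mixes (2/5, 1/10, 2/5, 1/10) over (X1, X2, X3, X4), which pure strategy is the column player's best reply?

Y4

The column player's best reply maximizes expected payoff against the mix.
Y1: (2/5)·9 + (1/10)·12 + (2/5)·9 + (1/10)·5 = 89/10
Y2: (2/5)·6 + (1/10)·14 + (2/5)·6 + (1/10)·12 = 37/5
Y3: (2/5)·5 + (1/10)·6 + (2/5)·2 + (1/10)·9 = 43/10
Y4: (2/5)·7 + (1/10)·8 + (2/5)·11 + (1/10)·14 = 47/5
Highest expected payoff is 47/5, from Y4.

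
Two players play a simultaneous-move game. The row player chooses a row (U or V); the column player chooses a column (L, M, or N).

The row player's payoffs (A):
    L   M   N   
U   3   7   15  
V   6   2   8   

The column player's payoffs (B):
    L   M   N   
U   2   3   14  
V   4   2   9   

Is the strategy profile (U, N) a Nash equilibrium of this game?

Holding the column player at N: the row player gets 15 from U, versus 8 from V. No profitable deviation for the row player.
Holding the row player at U: the column player gets 14 from N, versus 2 from L, 3 from M. No profitable deviation for the column player either.

Yes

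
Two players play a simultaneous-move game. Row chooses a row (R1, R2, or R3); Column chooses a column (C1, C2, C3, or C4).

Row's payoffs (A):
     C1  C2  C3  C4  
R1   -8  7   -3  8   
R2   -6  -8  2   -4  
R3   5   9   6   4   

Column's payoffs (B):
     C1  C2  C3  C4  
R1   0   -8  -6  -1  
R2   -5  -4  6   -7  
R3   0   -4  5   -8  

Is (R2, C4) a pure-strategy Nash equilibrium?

Holding Column at C4: Row gets -4 from R2 but could get 8 by switching to R1. Row has a profitable deviation.

No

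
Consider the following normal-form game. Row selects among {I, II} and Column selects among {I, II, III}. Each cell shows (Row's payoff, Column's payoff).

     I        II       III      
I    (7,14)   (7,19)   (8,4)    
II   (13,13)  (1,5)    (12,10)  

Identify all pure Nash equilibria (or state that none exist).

(I, II) and (II, I)

A profile is a Nash equilibrium when each player is best-responding to the other.
Row's best responses — vs I: II (payoff 13); vs II: I (payoff 7); vs III: II (payoff 12).
Column's best responses — vs I: II (payoff 19); vs II: I (payoff 13).
Mutual best responses occur at (I, II) and (II, I); at each, neither player gains by switching.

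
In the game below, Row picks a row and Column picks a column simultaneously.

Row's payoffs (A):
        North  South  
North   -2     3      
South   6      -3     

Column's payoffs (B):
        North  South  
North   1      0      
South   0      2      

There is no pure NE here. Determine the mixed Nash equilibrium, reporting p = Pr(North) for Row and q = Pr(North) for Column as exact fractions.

In a mixed NE each player is indifferent between their pure strategies, so the opponent's mix sets the indifference.
Column indifferent between North and South: p·1 + (1−p)·0 = p·0 + (1−p)·2 ⟹ 0 + 1p = 2 + (-2)p ⟹ p = 2/3.
Row indifferent between North and South: q·(-2) + (1−q)·3 = q·6 + (1−q)·(-3) ⟹ 3 + (-5)q = (-3) + 9q ⟹ q = 3/7.

p = 2/3, q = 3/7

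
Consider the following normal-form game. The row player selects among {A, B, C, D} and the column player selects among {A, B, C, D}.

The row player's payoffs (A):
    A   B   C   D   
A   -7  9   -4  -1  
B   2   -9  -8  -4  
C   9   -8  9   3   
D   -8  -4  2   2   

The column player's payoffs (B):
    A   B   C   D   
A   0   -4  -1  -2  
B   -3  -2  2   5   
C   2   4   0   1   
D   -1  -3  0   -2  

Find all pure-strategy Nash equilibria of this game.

None

Check mutual best responses: a cell is a NE iff neither player can gain by unilaterally deviating.
The row player's best responses — vs A: C (payoff 9); vs B: A (payoff 9); vs C: C (payoff 9); vs D: C (payoff 3).
The column player's best responses — vs A: A (payoff 0); vs B: D (payoff 5); vs C: B (payoff 4); vs D: C (payoff 0).
No cell has both players best-responding. For instance, the row player's best reply to C is C, but against C the column player prefers B over C.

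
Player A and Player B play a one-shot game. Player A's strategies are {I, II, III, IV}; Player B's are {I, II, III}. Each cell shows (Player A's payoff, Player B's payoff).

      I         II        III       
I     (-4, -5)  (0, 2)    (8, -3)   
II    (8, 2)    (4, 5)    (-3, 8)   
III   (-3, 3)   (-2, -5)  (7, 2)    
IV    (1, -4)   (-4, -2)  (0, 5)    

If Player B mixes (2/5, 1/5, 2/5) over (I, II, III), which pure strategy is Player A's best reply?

Player A's best reply maximizes expected payoff against the mix.
I: (2/5)·(-4) + (1/5)·0 + (2/5)·8 = 8/5
II: (2/5)·8 + (1/5)·4 + (2/5)·(-3) = 14/5
III: (2/5)·(-3) + (1/5)·(-2) + (2/5)·7 = 6/5
IV: (2/5)·1 + (1/5)·(-4) + (2/5)·0 = -2/5
Highest expected payoff is 14/5, from II.

II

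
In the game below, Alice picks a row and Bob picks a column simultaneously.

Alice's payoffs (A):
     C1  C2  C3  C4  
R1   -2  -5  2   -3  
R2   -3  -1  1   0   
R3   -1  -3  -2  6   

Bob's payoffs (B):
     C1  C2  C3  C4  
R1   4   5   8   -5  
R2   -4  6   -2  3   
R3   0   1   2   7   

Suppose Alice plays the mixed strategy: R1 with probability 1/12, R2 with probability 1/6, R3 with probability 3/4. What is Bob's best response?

Bob's best reply maximizes expected payoff against the mix.
C1: (1/12)·4 + (1/6)·(-4) + (3/4)·0 = -1/3
C2: (1/12)·5 + (1/6)·6 + (3/4)·1 = 13/6
C3: (1/12)·8 + (1/6)·(-2) + (3/4)·2 = 11/6
C4: (1/12)·(-5) + (1/6)·3 + (3/4)·7 = 16/3
Highest expected payoff is 16/3, from C4.

C4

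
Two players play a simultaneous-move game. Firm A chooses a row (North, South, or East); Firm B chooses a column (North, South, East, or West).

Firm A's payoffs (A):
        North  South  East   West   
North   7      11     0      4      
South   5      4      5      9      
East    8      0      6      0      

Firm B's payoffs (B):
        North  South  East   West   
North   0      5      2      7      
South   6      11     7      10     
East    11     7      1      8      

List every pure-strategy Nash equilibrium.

(East, North)

Find each player's best response to every opponent strategy; NE are the intersections.
Firm A's best responses — vs North: East (payoff 8); vs South: North (payoff 11); vs East: East (payoff 6); vs West: South (payoff 9).
Firm B's best responses — vs North: West (payoff 7); vs South: South (payoff 11); vs East: North (payoff 11).
The only mutual best response is (East, North); neither player gains by switching there.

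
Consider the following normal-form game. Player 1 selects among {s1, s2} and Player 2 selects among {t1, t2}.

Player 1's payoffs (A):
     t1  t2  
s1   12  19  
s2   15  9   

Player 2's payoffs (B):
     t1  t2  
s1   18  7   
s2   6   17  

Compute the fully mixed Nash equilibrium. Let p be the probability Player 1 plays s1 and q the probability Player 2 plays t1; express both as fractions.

In a mixed NE each player is indifferent between their pure strategies, so the opponent's mix sets the indifference.
Player 2 indifferent between t1 and t2: p·18 + (1−p)·6 = p·7 + (1−p)·17 ⟹ 6 + 12p = 17 + (-10)p ⟹ p = 1/2.
Player 1 indifferent between s1 and s2: q·12 + (1−q)·19 = q·15 + (1−q)·9 ⟹ 19 + (-7)q = 9 + 6q ⟹ q = 10/13.

p = 1/2, q = 10/13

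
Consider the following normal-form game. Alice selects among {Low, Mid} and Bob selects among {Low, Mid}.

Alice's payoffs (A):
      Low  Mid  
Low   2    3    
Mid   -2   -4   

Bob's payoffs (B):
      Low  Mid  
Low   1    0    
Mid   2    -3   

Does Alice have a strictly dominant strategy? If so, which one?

A strategy is strictly dominant if it gives Alice a strictly higher payoff than every other strategy, against every choice by the opponent.
Low strictly dominates: vs Low: 2 > -2; vs Mid: 3 > -4.

Low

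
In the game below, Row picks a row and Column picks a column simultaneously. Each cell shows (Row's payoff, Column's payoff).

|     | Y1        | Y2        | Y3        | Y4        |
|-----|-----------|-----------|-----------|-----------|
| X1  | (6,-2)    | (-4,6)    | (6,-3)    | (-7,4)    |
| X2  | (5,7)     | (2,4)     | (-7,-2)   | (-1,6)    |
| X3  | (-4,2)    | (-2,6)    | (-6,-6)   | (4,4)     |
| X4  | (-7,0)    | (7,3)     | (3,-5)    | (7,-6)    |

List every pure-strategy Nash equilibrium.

(X4, Y2)

Check mutual best responses: a cell is a NE iff neither player can gain by unilaterally deviating.
Row's best responses — vs Y1: X1 (payoff 6); vs Y2: X4 (payoff 7); vs Y3: X1 (payoff 6); vs Y4: X4 (payoff 7).
Column's best responses — vs X1: Y2 (payoff 6); vs X2: Y1 (payoff 7); vs X3: Y2 (payoff 6); vs X4: Y2 (payoff 3).
The only mutual best response is (X4, Y2); neither player gains by switching there.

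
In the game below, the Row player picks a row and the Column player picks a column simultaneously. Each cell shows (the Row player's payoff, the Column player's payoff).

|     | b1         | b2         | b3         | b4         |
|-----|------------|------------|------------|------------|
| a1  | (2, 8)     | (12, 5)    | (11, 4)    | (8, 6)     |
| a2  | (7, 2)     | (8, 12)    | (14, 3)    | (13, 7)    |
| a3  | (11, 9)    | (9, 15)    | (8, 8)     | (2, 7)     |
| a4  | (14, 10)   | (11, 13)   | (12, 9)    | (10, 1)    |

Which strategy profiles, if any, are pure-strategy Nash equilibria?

No pure-strategy Nash equilibrium

A profile is a Nash equilibrium when each player is best-responding to the other.
The Row player's best responses — vs b1: a4 (payoff 14); vs b2: a1 (payoff 12); vs b3: a2 (payoff 14); vs b4: a2 (payoff 13).
The Column player's best responses — vs a1: b1 (payoff 8); vs a2: b2 (payoff 12); vs a3: b2 (payoff 15); vs a4: b2 (payoff 13).
No cell has both players best-responding. For instance, the Row player's best reply to b1 is a4, but against a4 the Column player prefers b2 over b1.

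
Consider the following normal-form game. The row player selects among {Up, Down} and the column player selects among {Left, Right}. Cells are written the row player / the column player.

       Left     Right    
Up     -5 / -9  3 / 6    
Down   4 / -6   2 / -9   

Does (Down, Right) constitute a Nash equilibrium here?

Holding the column player at Right: the row player gets 2 from Down but could get 3 by switching to Up. The row player has a profitable deviation.

No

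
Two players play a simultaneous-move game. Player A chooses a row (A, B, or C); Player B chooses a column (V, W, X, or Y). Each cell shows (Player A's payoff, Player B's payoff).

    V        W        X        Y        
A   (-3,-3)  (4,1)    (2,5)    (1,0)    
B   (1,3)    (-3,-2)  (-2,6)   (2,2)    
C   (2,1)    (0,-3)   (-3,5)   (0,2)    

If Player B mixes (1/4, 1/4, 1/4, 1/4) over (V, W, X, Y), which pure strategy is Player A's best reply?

A

Player A's best reply maximizes expected payoff against the mix.
A: (1/4)·(-3) + (1/4)·4 + (1/4)·2 + (1/4)·1 = 1
B: (1/4)·1 + (1/4)·(-3) + (1/4)·(-2) + (1/4)·2 = -1/2
C: (1/4)·2 + (1/4)·0 + (1/4)·(-3) + (1/4)·0 = -1/4
Highest expected payoff is 1, from A.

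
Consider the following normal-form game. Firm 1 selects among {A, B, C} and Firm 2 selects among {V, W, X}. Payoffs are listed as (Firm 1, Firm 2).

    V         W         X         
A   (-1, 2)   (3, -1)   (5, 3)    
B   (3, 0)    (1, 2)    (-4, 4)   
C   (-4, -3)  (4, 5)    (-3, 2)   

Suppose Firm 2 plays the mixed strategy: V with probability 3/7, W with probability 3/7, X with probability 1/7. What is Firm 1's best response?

A

Compute Firm 1's expected payoff from each pure strategy against the given mix.
A: (3/7)·(-1) + (3/7)·3 + (1/7)·5 = 11/7
B: (3/7)·3 + (3/7)·1 + (1/7)·(-4) = 8/7
C: (3/7)·(-4) + (3/7)·4 + (1/7)·(-3) = -3/7
Highest expected payoff is 11/7, from A.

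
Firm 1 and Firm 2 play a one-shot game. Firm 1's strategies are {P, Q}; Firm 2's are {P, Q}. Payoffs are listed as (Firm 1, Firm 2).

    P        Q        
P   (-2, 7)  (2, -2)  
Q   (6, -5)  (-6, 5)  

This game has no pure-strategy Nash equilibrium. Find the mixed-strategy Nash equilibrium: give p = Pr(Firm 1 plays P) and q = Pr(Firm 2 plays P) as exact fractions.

Each player's mixing probability is pinned down by making the *other* player indifferent.
Firm 2 indifferent between P and Q: p·7 + (1−p)·(-5) = p·(-2) + (1−p)·5 ⟹ (-5) + 12p = 5 + (-7)p ⟹ p = 10/19.
Firm 1 indifferent between P and Q: q·(-2) + (1−q)·2 = q·6 + (1−q)·(-6) ⟹ 2 + (-4)q = (-6) + 12q ⟹ q = 1/2.

p = 10/19, q = 1/2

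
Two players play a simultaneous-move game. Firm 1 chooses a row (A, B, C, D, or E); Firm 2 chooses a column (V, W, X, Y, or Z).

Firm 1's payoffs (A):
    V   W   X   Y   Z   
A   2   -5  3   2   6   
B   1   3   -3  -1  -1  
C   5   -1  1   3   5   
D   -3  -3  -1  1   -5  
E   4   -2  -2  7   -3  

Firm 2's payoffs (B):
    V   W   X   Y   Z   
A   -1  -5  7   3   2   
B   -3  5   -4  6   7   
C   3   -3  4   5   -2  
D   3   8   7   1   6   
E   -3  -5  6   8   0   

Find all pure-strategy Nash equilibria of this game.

(A, X) and (E, Y)

Check mutual best responses: a cell is a NE iff neither player can gain by unilaterally deviating.
Firm 1's best responses — vs V: C (payoff 5); vs W: B (payoff 3); vs X: A (payoff 3); vs Y: E (payoff 7); vs Z: A (payoff 6).
Firm 2's best responses — vs A: X (payoff 7); vs B: Z (payoff 7); vs C: Y (payoff 5); vs D: W (payoff 8); vs E: Y (payoff 8).
Mutual best responses occur at (A, X) and (E, Y); at each, neither player gains by switching.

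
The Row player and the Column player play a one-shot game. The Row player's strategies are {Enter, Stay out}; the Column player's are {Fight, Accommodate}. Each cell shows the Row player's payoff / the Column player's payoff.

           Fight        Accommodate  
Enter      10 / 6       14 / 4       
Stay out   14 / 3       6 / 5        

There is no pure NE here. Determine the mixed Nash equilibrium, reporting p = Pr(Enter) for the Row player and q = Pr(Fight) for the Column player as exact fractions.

Each player's mixing probability is pinned down by making the *other* player indifferent.
The Column player indifferent between Fight and Accommodate: p·6 + (1−p)·3 = p·4 + (1−p)·5 ⟹ 3 + 3p = 5 + (-1)p ⟹ p = 1/2.
The Row player indifferent between Enter and Stay out: q·10 + (1−q)·14 = q·14 + (1−q)·6 ⟹ 14 + (-4)q = 6 + 8q ⟹ q = 2/3.

p = 1/2, q = 2/3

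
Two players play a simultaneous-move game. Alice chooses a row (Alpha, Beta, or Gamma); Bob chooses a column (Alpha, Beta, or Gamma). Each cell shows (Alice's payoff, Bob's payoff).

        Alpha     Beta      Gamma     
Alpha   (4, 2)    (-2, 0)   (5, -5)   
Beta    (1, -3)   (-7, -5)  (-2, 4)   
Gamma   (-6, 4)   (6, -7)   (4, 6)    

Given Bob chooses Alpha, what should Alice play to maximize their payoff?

Alpha

With Bob fixed at Alpha, Alice's payoffs are: Alpha → 4, Beta → 1, Gamma → -6.
The maximum is 4, achieved by Alpha.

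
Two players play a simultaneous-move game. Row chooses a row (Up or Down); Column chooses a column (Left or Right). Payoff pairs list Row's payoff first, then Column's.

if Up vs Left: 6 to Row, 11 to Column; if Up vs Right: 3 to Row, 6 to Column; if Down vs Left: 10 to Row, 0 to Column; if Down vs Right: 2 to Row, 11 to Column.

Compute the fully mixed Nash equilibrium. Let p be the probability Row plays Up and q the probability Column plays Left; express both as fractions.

Each player's mixing probability is pinned down by making the *other* player indifferent.
Column indifferent between Left and Right: p·11 + (1−p)·0 = p·6 + (1−p)·11 ⟹ 0 + 11p = 11 + (-5)p ⟹ p = 11/16.
Row indifferent between Up and Down: q·6 + (1−q)·3 = q·10 + (1−q)·2 ⟹ 3 + 3q = 2 + 8q ⟹ q = 1/5.

p = 11/16, q = 1/5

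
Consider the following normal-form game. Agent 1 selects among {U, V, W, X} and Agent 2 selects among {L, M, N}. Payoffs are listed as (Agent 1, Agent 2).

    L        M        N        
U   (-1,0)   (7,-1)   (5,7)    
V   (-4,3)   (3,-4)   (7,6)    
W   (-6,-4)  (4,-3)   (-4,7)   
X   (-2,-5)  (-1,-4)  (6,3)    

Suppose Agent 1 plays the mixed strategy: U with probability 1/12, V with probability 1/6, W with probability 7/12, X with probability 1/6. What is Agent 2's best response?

N

Compute Agent 2's expected payoff from each pure strategy against the given mix.
L: (1/12)·0 + (1/6)·3 + (7/12)·(-4) + (1/6)·(-5) = -8/3
M: (1/12)·(-1) + (1/6)·(-4) + (7/12)·(-3) + (1/6)·(-4) = -19/6
N: (1/12)·7 + (1/6)·6 + (7/12)·7 + (1/6)·3 = 37/6
Highest expected payoff is 37/6, from N.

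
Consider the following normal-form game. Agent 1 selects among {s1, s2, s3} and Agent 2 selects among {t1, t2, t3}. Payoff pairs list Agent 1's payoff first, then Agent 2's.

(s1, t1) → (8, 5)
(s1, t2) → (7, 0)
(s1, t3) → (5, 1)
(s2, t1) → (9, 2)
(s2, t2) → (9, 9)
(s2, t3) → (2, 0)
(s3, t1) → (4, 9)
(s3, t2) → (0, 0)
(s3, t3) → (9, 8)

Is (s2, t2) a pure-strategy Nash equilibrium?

Holding Agent 2 at t2: Agent 1 gets 9 from s2, versus 7 from s1, 0 from s3. No profitable deviation for Agent 1.
Holding Agent 1 at s2: Agent 2 gets 9 from t2, versus 2 from t1, 0 from t3. No profitable deviation for Agent 2 either.

Yes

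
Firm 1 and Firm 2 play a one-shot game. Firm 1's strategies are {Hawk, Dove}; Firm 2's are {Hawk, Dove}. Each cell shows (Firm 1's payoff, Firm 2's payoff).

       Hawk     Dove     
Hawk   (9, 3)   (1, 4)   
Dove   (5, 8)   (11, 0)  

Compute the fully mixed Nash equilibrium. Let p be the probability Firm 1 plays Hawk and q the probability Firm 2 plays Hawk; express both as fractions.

p = 8/9, q = 5/7

In a mixed NE each player is indifferent between their pure strategies, so the opponent's mix sets the indifference.
Firm 2 indifferent between Hawk and Dove: p·3 + (1−p)·8 = p·4 + (1−p)·0 ⟹ 8 + (-5)p = 0 + 4p ⟹ p = 8/9.
Firm 1 indifferent between Hawk and Dove: q·9 + (1−q)·1 = q·5 + (1−q)·11 ⟹ 1 + 8q = 11 + (-6)q ⟹ q = 5/7.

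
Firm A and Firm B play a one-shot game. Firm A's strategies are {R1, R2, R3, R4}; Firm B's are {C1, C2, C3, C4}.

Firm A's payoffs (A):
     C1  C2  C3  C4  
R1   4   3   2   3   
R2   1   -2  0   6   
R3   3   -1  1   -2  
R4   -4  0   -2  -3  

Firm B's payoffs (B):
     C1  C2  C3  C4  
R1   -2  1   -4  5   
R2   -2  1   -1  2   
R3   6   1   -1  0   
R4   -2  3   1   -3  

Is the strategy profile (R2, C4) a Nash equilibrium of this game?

Holding Firm B at C4: Firm A gets 6 from R2, versus 3 from R1, -2 from R3, -3 from R4. No profitable deviation for Firm A.
Holding Firm A at R2: Firm B gets 2 from C4, versus -2 from C1, 1 from C2, -1 from C3. No profitable deviation for Firm B either.

Yes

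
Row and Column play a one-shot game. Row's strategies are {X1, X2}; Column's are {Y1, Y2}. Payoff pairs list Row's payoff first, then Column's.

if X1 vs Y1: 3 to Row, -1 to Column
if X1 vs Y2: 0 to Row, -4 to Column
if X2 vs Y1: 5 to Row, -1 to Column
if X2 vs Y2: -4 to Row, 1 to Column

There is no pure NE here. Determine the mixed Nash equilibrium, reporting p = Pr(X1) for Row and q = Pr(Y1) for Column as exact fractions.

p = 2/5, q = 2/3

Each player's mixing probability is pinned down by making the *other* player indifferent.
Column indifferent between Y1 and Y2: p·(-1) + (1−p)·(-1) = p·(-4) + (1−p)·1 ⟹ (-1) + 0p = 1 + (-5)p ⟹ p = 2/5.
Row indifferent between X1 and X2: q·3 + (1−q)·0 = q·5 + (1−q)·(-4) ⟹ 0 + 3q = (-4) + 9q ⟹ q = 2/3.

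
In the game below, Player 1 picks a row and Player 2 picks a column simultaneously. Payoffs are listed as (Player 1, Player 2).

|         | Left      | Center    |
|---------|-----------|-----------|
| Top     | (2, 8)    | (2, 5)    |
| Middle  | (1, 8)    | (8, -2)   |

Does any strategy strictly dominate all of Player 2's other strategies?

Left

A strategy is strictly dominant if it gives Player 2 a strictly higher payoff than every other strategy, against every choice by the opponent.
Left strictly dominates: vs Top: 8 > 5; vs Middle: 8 > -2.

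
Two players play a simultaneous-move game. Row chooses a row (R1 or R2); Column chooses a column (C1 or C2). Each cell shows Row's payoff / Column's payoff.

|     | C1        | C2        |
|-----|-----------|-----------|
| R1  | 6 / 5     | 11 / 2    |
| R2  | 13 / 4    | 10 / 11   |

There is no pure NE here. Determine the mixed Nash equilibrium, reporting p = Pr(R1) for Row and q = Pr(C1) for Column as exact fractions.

In a mixed NE each player is indifferent between their pure strategies, so the opponent's mix sets the indifference.
Column indifferent between C1 and C2: p·5 + (1−p)·4 = p·2 + (1−p)·11 ⟹ 4 + 1p = 11 + (-9)p ⟹ p = 7/10.
Row indifferent between R1 and R2: q·6 + (1−q)·11 = q·13 + (1−q)·10 ⟹ 11 + (-5)q = 10 + 3q ⟹ q = 1/8.

p = 7/10, q = 1/8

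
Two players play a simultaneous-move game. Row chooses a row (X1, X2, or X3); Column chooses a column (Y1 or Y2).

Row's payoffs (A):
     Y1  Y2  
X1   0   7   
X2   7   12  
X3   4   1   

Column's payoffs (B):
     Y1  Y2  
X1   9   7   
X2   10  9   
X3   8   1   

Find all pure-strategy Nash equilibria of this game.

(X2, Y1)

A profile is a Nash equilibrium when each player is best-responding to the other.
Row's best responses — vs Y1: X2 (payoff 7); vs Y2: X2 (payoff 12).
Column's best responses — vs X1: Y1 (payoff 9); vs X2: Y1 (payoff 10); vs X3: Y1 (payoff 8).
The only mutual best response is (X2, Y1); neither player gains by switching there.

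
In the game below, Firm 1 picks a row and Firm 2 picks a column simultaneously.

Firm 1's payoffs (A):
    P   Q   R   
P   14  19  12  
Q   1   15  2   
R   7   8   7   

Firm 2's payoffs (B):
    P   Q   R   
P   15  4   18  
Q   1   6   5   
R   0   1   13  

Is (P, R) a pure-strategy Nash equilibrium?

Holding Firm 2 at R: Firm 1 gets 12 from P, versus 2 from Q, 7 from R. No profitable deviation for Firm 1.
Holding Firm 1 at P: Firm 2 gets 18 from R, versus 15 from P, 4 from Q. No profitable deviation for Firm 2 either.

Yes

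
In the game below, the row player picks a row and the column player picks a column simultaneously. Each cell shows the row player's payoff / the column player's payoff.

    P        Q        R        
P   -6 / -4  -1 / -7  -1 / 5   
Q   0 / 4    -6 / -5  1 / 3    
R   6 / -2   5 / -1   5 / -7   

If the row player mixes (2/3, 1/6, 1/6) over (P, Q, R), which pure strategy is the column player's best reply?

Compute the column player's expected payoff from each pure strategy against the given mix.
P: (2/3)·(-4) + (1/6)·4 + (1/6)·(-2) = -7/3
Q: (2/3)·(-7) + (1/6)·(-5) + (1/6)·(-1) = -17/3
R: (2/3)·5 + (1/6)·3 + (1/6)·(-7) = 8/3
Highest expected payoff is 8/3, from R.

R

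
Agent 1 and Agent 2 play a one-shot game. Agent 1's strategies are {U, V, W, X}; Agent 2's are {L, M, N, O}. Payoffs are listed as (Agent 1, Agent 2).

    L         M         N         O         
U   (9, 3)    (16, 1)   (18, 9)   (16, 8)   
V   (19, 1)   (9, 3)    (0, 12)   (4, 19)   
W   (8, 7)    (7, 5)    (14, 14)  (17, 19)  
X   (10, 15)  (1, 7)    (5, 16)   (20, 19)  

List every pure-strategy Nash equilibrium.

(U, N) and (X, O)

Check mutual best responses: a cell is a NE iff neither player can gain by unilaterally deviating.
Agent 1's best responses — vs L: V (payoff 19); vs M: U (payoff 16); vs N: U (payoff 18); vs O: X (payoff 20).
Agent 2's best responses — vs U: N (payoff 9); vs V: O (payoff 19); vs W: O (payoff 19); vs X: O (payoff 19).
Mutual best responses occur at (U, N) and (X, O); at each, neither player gains by switching.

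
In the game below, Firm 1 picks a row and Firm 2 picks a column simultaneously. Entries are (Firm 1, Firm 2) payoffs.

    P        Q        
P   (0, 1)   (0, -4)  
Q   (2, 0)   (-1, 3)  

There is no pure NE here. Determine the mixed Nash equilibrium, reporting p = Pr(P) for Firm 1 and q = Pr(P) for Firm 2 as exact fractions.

Each player's mixing probability is pinned down by making the *other* player indifferent.
Firm 2 indifferent between P and Q: p·1 + (1−p)·0 = p·(-4) + (1−p)·3 ⟹ 0 + 1p = 3 + (-7)p ⟹ p = 3/8.
Firm 1 indifferent between P and Q: q·0 + (1−q)·0 = q·2 + (1−q)·(-1) ⟹ 0 + 0q = (-1) + 3q ⟹ q = 1/3.

p = 3/8, q = 1/3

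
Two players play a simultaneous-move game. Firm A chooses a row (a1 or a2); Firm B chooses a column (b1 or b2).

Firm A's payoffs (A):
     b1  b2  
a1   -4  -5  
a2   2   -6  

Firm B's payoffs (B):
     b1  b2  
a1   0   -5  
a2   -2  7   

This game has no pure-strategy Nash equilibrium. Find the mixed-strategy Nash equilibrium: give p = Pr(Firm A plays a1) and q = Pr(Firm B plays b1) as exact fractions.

In a mixed NE each player is indifferent between their pure strategies, so the opponent's mix sets the indifference.
Firm B indifferent between b1 and b2: p·0 + (1−p)·(-2) = p·(-5) + (1−p)·7 ⟹ (-2) + 2p = 7 + (-12)p ⟹ p = 9/14.
Firm A indifferent between a1 and a2: q·(-4) + (1−q)·(-5) = q·2 + (1−q)·(-6) ⟹ (-5) + 1q = (-6) + 8q ⟹ q = 1/7.

p = 9/14, q = 1/7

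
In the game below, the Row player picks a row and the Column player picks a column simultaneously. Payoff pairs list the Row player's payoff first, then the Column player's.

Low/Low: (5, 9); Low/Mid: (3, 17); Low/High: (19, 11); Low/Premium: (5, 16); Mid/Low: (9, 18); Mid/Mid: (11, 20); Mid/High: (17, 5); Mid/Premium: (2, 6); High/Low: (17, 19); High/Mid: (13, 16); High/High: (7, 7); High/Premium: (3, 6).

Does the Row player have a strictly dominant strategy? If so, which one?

No strictly dominant strategy

A strategy is strictly dominant if it gives the Row player a strictly higher payoff than every other strategy, against every choice by the opponent.
Low is not dominant: against Low, Mid gives 9 > 5.
Mid is not dominant: against Low, High gives 17 > 9.
High is not dominant: against High, Low gives 19 > 7.
No single strategy is best against every opponent action.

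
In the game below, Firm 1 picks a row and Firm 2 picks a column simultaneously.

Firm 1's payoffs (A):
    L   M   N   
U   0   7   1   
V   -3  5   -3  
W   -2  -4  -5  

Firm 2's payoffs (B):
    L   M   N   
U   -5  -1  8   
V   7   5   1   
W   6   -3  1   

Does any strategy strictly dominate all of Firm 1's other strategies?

U

Check whether one of Firm 1's strategies beats all alternatives regardless of what the opponent does.
U strictly dominates: vs L: 0 > each of {-3, -2}; vs M: 7 > each of {5, -4}; vs N: 1 > each of {-3, -5}.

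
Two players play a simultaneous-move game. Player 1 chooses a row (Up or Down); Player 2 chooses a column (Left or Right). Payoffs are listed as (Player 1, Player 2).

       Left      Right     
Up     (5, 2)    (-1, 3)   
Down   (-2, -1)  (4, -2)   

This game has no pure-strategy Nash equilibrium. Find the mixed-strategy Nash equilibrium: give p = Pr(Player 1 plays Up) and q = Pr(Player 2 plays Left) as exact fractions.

p = 1/2, q = 5/12

In a mixed NE each player is indifferent between their pure strategies, so the opponent's mix sets the indifference.
Player 2 indifferent between Left and Right: p·2 + (1−p)·(-1) = p·3 + (1−p)·(-2) ⟹ (-1) + 3p = (-2) + 5p ⟹ p = 1/2.
Player 1 indifferent between Up and Down: q·5 + (1−q)·(-1) = q·(-2) + (1−q)·4 ⟹ (-1) + 6q = 4 + (-6)q ⟹ q = 5/12.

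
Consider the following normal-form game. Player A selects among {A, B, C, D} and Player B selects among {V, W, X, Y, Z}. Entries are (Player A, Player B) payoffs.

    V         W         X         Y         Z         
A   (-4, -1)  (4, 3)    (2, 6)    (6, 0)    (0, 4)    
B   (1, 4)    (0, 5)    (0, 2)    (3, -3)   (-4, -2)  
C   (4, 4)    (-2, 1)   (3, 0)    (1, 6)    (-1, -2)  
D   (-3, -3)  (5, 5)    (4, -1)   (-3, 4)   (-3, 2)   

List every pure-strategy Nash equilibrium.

Find each player's best response to every opponent strategy; NE are the intersections.
Player A's best responses — vs V: C (payoff 4); vs W: D (payoff 5); vs X: D (payoff 4); vs Y: A (payoff 6); vs Z: A (payoff 0).
Player B's best responses — vs A: X (payoff 6); vs B: W (payoff 5); vs C: Y (payoff 6); vs D: W (payoff 5).
The only mutual best response is (D, W); neither player gains by switching there.

(D, W)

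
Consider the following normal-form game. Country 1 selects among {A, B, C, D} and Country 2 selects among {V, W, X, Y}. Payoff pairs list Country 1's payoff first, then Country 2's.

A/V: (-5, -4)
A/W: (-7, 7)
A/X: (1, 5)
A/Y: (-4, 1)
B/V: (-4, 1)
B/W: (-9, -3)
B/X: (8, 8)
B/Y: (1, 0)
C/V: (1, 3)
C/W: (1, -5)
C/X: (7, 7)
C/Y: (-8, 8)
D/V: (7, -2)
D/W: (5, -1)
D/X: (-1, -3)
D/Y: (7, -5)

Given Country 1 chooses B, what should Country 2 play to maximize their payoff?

With Country 1 fixed at B, Country 2's payoffs are: V → 1, W → -3, X → 8, Y → 0.
The maximum is 8, achieved by X.

X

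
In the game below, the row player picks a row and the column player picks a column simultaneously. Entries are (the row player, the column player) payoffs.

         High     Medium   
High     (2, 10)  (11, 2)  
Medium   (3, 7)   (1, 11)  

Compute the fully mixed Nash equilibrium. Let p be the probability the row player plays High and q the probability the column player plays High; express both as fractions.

p = 1/3, q = 10/11

In a mixed NE each player is indifferent between their pure strategies, so the opponent's mix sets the indifference.
The column player indifferent between High and Medium: p·10 + (1−p)·7 = p·2 + (1−p)·11 ⟹ 7 + 3p = 11 + (-9)p ⟹ p = 1/3.
The row player indifferent between High and Medium: q·2 + (1−q)·11 = q·3 + (1−q)·1 ⟹ 11 + (-9)q = 1 + 2q ⟹ q = 10/11.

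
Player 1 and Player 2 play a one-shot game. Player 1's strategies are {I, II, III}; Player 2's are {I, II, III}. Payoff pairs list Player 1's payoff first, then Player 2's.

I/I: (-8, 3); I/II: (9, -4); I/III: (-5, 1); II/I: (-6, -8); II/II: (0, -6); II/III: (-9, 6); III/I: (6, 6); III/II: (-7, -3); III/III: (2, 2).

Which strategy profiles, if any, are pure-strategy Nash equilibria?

(III, I)

A profile is a Nash equilibrium when each player is best-responding to the other.
Player 1's best responses — vs I: III (payoff 6); vs II: I (payoff 9); vs III: III (payoff 2).
Player 2's best responses — vs I: I (payoff 3); vs II: III (payoff 6); vs III: I (payoff 6).
The only mutual best response is (III, I); neither player gains by switching there.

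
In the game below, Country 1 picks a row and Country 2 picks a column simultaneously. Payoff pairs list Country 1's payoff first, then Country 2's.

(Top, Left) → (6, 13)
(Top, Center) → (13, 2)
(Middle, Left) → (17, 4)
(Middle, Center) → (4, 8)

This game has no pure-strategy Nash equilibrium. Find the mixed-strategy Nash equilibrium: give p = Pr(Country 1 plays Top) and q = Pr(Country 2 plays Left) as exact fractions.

In a mixed NE each player is indifferent between their pure strategies, so the opponent's mix sets the indifference.
Country 2 indifferent between Left and Center: p·13 + (1−p)·4 = p·2 + (1−p)·8 ⟹ 4 + 9p = 8 + (-6)p ⟹ p = 4/15.
Country 1 indifferent between Top and Middle: q·6 + (1−q)·13 = q·17 + (1−q)·4 ⟹ 13 + (-7)q = 4 + 13q ⟹ q = 9/20.

p = 4/15, q = 9/20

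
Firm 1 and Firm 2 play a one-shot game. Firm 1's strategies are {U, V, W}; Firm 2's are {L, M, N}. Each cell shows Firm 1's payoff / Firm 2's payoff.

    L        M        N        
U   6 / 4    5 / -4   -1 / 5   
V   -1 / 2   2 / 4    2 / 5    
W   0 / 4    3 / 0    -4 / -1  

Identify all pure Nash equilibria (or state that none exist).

A profile is a Nash equilibrium when each player is best-responding to the other.
Firm 1's best responses — vs L: U (payoff 6); vs M: U (payoff 5); vs N: V (payoff 2).
Firm 2's best responses — vs U: N (payoff 5); vs V: N (payoff 5); vs W: L (payoff 4).
The only mutual best response is (V, N); neither player gains by switching there.

(V, N)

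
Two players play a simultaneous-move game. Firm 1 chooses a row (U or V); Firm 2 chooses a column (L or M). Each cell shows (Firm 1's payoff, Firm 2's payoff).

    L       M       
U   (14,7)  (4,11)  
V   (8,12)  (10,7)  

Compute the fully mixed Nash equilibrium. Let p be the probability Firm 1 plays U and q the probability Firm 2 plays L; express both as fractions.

In a mixed NE each player is indifferent between their pure strategies, so the opponent's mix sets the indifference.
Firm 2 indifferent between L and M: p·7 + (1−p)·12 = p·11 + (1−p)·7 ⟹ 12 + (-5)p = 7 + 4p ⟹ p = 5/9.
Firm 1 indifferent between U and V: q·14 + (1−q)·4 = q·8 + (1−q)·10 ⟹ 4 + 10q = 10 + (-2)q ⟹ q = 1/2.

p = 5/9, q = 1/2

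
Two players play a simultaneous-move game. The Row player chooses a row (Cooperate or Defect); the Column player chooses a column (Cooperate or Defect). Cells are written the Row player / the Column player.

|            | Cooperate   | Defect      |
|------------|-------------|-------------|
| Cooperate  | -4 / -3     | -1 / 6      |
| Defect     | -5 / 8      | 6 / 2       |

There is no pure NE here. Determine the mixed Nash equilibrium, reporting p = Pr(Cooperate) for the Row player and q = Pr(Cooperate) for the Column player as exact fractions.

In a mixed NE each player is indifferent between their pure strategies, so the opponent's mix sets the indifference.
The Column player indifferent between Cooperate and Defect: p·(-3) + (1−p)·8 = p·6 + (1−p)·2 ⟹ 8 + (-11)p = 2 + 4p ⟹ p = 2/5.
The Row player indifferent between Cooperate and Defect: q·(-4) + (1−q)·(-1) = q·(-5) + (1−q)·6 ⟹ (-1) + (-3)q = 6 + (-11)q ⟹ q = 7/8.

p = 2/5, q = 7/8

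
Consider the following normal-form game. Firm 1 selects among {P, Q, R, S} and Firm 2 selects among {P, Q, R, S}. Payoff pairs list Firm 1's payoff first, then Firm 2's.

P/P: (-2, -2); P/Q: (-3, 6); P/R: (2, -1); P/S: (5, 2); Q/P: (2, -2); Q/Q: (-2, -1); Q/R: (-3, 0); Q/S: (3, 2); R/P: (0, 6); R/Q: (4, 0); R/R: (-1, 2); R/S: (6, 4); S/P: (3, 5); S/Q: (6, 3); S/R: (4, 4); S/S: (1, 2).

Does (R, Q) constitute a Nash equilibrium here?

No

Holding Firm 2 at Q: Firm 1 gets 4 from R but could get 6 by switching to S. Firm 1 has a profitable deviation.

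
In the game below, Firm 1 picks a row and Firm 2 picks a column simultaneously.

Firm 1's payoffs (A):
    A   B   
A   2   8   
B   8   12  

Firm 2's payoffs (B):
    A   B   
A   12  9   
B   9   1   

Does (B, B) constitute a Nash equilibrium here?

Holding Firm 2 at B: Firm 1 gets 12 from B, versus 8 from A. No profitable deviation for Firm 1.
Holding Firm 1 at B: Firm 2 gets 1 from B but could get 9 by switching to A. Firm 2 has a profitable deviation.

No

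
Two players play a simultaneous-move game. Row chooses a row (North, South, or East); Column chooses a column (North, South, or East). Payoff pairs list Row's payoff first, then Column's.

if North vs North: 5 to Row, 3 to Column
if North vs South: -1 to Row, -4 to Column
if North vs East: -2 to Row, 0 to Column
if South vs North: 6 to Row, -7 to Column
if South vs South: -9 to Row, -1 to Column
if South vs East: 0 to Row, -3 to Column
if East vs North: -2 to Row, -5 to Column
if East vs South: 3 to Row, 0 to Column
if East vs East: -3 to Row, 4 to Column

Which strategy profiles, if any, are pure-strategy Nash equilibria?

Check mutual best responses: a cell is a NE iff neither player can gain by unilaterally deviating.
Row's best responses — vs North: South (payoff 6); vs South: East (payoff 3); vs East: South (payoff 0).
Column's best responses — vs North: North (payoff 3); vs South: South (payoff -1); vs East: East (payoff 4).
No cell has both players best-responding. For instance, Row's best reply to South is East, but against East Column prefers East over South.

There is no pure-strategy Nash equilibrium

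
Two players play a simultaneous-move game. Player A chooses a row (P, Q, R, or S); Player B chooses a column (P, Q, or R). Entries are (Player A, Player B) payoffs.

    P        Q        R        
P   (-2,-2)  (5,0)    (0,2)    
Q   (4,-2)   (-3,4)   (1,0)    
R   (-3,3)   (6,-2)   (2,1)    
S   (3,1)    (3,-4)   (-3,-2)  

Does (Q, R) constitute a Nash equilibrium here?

Holding Player B at R: Player A gets 1 from Q but could get 2 by switching to R. Player A has a profitable deviation.

No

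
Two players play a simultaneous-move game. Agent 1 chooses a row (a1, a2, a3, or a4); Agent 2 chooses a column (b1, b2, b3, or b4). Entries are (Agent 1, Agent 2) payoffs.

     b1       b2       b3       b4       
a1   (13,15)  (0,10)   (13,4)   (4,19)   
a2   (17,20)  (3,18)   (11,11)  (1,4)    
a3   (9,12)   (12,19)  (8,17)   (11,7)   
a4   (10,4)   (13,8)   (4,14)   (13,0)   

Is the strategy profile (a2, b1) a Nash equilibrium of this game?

Yes

Holding Agent 2 at b1: Agent 1 gets 17 from a2, versus 13 from a1, 9 from a3, 10 from a4. No profitable deviation for Agent 1.
Holding Agent 1 at a2: Agent 2 gets 20 from b1, versus 18 from b2, 11 from b3, 4 from b4. No profitable deviation for Agent 2 either.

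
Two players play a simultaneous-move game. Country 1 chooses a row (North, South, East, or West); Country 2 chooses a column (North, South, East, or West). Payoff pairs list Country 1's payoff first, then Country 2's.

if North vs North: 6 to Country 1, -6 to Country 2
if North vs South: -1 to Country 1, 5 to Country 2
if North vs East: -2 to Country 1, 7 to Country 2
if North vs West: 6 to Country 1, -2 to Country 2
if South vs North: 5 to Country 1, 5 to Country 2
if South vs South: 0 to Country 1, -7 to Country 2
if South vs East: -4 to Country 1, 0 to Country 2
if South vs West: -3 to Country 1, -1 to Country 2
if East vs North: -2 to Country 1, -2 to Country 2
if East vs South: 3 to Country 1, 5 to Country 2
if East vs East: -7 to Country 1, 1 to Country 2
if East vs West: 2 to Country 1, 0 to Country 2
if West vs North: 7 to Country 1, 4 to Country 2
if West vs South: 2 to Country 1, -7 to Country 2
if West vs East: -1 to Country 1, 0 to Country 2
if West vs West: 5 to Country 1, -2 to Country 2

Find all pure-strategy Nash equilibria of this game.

Find each player's best response to every opponent strategy; NE are the intersections.
Country 1's best responses — vs North: West (payoff 7); vs South: East (payoff 3); vs East: West (payoff -1); vs West: North (payoff 6).
Country 2's best responses — vs North: East (payoff 7); vs South: North (payoff 5); vs East: South (payoff 5); vs West: North (payoff 4).
Mutual best responses occur at (East, South) and (West, North); at each, neither player gains by switching.

(East, South) and (West, North)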